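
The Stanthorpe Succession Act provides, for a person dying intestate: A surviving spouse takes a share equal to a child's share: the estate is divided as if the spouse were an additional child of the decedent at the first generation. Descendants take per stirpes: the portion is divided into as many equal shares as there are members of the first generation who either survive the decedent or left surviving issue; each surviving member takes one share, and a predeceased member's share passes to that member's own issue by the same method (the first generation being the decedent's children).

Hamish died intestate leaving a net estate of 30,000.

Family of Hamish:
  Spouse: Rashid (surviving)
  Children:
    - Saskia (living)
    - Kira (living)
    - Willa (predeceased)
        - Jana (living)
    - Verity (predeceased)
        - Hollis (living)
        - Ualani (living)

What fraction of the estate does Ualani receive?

Ualani receives 1/10 of the estate.

The spouse counts as an additional share at the children's level, so there are 5 primary shares of 6,000. Rashid takes one such share (6,000).
The children's combined portion (24,000) is divided into 4 shares of 6,000: Saskia and Kira each take 6,000; Willa's 6,000 share passes to Willa's issue; Verity's 6,000 share passes to Verity's issue.
Willa's share (6,000) passes entirely to Jana.
Verity's share (6,000) is divided into 2 shares of 3,000: Hollis and Ualani each take 3,000.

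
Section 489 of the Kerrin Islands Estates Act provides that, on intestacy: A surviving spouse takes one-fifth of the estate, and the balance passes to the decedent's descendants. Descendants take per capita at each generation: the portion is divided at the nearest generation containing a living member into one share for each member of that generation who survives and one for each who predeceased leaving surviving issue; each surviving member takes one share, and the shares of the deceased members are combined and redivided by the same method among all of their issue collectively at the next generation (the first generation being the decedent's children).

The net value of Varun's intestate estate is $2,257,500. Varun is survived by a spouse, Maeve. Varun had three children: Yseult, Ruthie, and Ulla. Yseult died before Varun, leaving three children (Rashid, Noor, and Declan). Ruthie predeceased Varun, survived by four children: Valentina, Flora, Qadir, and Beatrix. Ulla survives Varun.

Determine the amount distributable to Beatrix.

Maeve takes one-fifth of $2,257,500 = $451,500. The remaining $1,806,000 passes to the descendants.
The descendants' portion ($1,806,000) is divided at the children's generation into 3 shares of $602,000. Ulla takes $602,000. The 2 shares of the deceased (Yseult and Ruthie) are combined into a pool of $1,204,000.
That pool ($1,204,000) is divided at the grandchildren's generation equally among Rashid, Noor, Declan, Valentina, Flora, Qadir, and Beatrix: $172,000 each.

Beatrix receives $172,000.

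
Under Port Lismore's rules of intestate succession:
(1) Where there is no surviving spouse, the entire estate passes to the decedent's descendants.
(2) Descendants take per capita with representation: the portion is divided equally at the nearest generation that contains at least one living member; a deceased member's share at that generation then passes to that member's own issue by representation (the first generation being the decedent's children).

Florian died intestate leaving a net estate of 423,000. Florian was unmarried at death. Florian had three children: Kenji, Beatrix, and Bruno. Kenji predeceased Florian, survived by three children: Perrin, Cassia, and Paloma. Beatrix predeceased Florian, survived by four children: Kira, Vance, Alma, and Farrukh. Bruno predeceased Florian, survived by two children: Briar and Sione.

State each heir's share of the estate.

The entire 423,000 passes to the descendants.
No child survives, so the initial division is made at the grandchildren's generation.
That amount (423,000) is divided into 9 shares of 47,000: Perrin, Cassia, Paloma, Kira, Vance, Alma, Farrukh, Briar, and Sione each take 47,000.

Perrin: 47,000; Cassia: 47,000; Paloma: 47,000; Kira: 47,000; Vance: 47,000; Alma: 47,000; Farrukh: 47,000; Briar: 47,000; Sione: 47,000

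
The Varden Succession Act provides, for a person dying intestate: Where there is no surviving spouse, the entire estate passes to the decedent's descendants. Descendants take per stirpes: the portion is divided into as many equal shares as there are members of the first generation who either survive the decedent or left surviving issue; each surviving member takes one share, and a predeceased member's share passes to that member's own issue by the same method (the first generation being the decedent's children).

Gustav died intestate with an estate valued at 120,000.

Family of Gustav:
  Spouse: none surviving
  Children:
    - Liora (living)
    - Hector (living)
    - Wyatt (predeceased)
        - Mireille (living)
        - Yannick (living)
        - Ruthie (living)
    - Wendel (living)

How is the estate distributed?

The entire 120,000 passes to the descendants.
That amount (120,000) is divided into 4 shares of 30,000: Liora, Hector, and Wendel each take 30,000; Wyatt's 30,000 share passes to Wyatt's issue.
Wyatt's share (30,000) is divided into 3 shares of 10,000: Mireille, Yannick, and Ruthie each take 10,000.

Liora: 30,000; Hector: 30,000; Mireille: 10,000; Yannick: 10,000; Ruthie: 10,000; Wendel: 30,000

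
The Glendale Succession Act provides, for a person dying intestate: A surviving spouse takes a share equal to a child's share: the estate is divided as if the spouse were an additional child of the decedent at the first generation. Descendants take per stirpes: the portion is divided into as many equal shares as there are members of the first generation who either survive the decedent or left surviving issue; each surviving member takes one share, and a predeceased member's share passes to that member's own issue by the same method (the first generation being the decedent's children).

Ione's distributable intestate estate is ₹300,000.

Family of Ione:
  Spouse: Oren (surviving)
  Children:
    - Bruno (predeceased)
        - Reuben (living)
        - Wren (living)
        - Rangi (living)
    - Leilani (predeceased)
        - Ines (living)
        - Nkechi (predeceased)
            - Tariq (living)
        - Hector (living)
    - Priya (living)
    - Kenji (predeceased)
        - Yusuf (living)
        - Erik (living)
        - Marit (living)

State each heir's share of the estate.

The spouse counts as an additional share at the children's level, so there are 5 primary shares of ₹60,000. Oren takes one such share (₹60,000).
The children's combined portion (₹240,000) is divided into 4 shares of ₹60,000: Priya takes ₹60,000; Bruno's ₹60,000 share passes to Bruno's issue; Leilani's ₹60,000 share passes to Leilani's issue; Kenji's ₹60,000 share passes to Kenji's issue.
Bruno's share (₹60,000) is divided into 3 shares of ₹20,000: Reuben, Wren, and Rangi each take ₹20,000.
Leilani's share (₹60,000) is divided into 3 shares of ₹20,000: Ines and Hector each take ₹20,000; Nkechi's ₹20,000 share passes to Nkechi's issue.
Nkechi's share (₹20,000) passes entirely to Tariq.
Kenji's share (₹60,000) is divided into 3 shares of ₹20,000: Yusuf, Erik, and Marit each take ₹20,000.

Oren: ₹60,000; Reuben: ₹20,000; Wren: ₹20,000; Rangi: ₹20,000; Ines: ₹20,000; Tariq: ₹20,000; Hector: ₹20,000; Priya: ₹60,000; Yusuf: ₹20,000; Erik: ₹20,000; Marit: ₹20,000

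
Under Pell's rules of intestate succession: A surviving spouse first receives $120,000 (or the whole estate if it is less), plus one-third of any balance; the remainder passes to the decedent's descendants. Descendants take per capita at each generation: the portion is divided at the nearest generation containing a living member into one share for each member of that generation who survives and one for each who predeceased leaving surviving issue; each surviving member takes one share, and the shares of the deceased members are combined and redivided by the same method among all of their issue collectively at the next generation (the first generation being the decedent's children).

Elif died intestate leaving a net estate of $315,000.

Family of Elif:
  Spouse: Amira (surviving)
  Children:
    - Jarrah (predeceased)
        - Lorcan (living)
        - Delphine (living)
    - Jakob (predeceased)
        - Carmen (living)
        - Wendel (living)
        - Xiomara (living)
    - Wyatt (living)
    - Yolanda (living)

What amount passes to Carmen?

Carmen receives $13,000.

Amira first takes $120,000, leaving a balance of $195,000. Amira then takes one-third of the balance ($65,000), for a total of $185,000. The remaining $130,000 passes to the descendants.
The descendants' portion ($130,000) is divided at the children's generation into 4 shares of $32,500. Wyatt and Yolanda each take $32,500. The 2 shares of the deceased (Jarrah and Jakob) are combined into a pool of $65,000.
That pool ($65,000) is divided at the grandchildren's generation equally among Lorcan, Delphine, Carmen, Wendel, and Xiomara: $13,000 each.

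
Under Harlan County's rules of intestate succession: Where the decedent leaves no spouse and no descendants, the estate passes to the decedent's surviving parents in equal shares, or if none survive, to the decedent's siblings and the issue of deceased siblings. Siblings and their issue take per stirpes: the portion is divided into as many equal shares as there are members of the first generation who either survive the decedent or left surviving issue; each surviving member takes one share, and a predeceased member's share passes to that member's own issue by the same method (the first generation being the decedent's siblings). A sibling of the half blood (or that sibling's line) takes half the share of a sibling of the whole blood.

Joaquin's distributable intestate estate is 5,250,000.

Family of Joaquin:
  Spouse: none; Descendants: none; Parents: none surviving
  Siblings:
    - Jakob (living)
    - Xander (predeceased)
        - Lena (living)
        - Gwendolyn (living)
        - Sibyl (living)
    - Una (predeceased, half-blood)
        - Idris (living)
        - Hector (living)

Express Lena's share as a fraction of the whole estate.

Lena receives 2/15 of the estate.

The entire 5,250,000 passes to the siblings and their issue.
Counting each half-blood sibling's line as half a unit, there are 5/2 units in 5,250,000, so one unit is 2,100,000. Whole-blood lines (Jakob and Xander) take 2,100,000 each; half-blood lines (Una) take 1,050,000 each.
Xander's share (2,100,000) is divided into 3 shares of 700,000: Lena, Gwendolyn, and Sibyl each take 700,000.
Una's share (1,050,000) is divided into 2 shares of 525,000: Idris and Hector each take 525,000.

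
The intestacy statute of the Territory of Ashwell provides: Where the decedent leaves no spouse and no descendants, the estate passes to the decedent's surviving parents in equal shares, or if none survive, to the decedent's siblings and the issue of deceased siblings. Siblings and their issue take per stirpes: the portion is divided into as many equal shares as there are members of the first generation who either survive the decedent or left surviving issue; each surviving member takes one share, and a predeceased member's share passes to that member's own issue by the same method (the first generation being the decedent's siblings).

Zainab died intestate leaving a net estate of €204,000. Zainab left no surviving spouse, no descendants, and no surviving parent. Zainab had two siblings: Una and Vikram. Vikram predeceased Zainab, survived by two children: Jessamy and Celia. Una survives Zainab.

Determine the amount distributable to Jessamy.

The entire €204,000 passes to the siblings and their issue.
That amount (€204,000) is divided into 2 shares of €102,000: Una takes €102,000; Vikram's €102,000 share passes to Vikram's issue.
Vikram's share (€102,000) is divided into 2 shares of €51,000: Jessamy and Celia each take €51,000.

Jessamy receives €51,000.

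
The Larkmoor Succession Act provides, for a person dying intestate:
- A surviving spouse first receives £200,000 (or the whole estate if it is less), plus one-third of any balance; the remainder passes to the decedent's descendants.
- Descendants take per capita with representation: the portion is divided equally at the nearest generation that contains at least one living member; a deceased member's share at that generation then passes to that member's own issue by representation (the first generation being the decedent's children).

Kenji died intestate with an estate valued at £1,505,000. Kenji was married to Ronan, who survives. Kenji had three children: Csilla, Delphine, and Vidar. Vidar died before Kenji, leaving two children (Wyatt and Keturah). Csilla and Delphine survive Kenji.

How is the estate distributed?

Ronan: £635,000; Csilla: £290,000; Delphine: £290,000; Wyatt: £145,000; Keturah: £145,000

Ronan first takes £200,000, leaving a balance of £1,305,000. Ronan then takes one-third of the balance (£435,000), for a total of £635,000. The remaining £870,000 passes to the descendants.
The descendants' portion (£870,000) is divided into 3 shares of £290,000: Csilla and Delphine each take £290,000; Vidar's £290,000 share passes to Vidar's issue.
Vidar's share (£290,000) is divided into 2 shares of £145,000: Wyatt and Keturah each take £145,000.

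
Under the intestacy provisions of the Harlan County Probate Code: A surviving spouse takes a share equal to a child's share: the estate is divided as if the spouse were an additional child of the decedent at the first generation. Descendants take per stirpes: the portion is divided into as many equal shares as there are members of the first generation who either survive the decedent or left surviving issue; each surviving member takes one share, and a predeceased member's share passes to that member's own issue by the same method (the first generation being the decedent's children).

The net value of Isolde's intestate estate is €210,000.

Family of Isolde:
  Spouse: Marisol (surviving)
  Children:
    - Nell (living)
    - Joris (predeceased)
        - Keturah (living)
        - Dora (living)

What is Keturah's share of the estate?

Keturah receives €35,000.

The spouse counts as an additional share at the children's level, so there are 3 primary shares of €70,000. Marisol takes one such share (€70,000).
The children's combined portion (€140,000) is divided into 2 shares of €70,000: Nell takes €70,000; Joris's €70,000 share passes to Joris's issue.
Joris's share (€70,000) is divided into 2 shares of €35,000: Keturah and Dora each take €35,000.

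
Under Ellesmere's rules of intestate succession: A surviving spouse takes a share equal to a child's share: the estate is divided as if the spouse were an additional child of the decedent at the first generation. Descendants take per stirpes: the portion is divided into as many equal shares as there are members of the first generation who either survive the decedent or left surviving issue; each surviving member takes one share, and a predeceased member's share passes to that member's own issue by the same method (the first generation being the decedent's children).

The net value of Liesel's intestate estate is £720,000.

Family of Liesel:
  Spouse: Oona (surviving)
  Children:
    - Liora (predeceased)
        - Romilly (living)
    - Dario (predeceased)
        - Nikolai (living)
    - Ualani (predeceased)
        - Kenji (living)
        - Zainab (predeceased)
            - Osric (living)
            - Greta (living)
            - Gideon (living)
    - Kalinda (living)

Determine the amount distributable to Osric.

Osric receives £24,000.

The spouse counts as an additional share at the children's level, so there are 5 primary shares of £144,000. Oona takes one such share (£144,000).
The children's combined portion (£576,000) is divided into 4 shares of £144,000: Kalinda takes £144,000; Liora's £144,000 share passes to Liora's issue; Dario's £144,000 share passes to Dario's issue; Ualani's £144,000 share passes to Ualani's issue.
Liora's share (£144,000) passes entirely to Romilly.
Dario's share (£144,000) passes entirely to Nikolai.
Ualani's share (£144,000) is divided into 2 shares of £72,000: Kenji takes £72,000; Zainab's £72,000 share passes to Zainab's issue.
Zainab's share (£72,000) is divided into 3 shares of £24,000: Osric, Greta, and Gideon each take £24,000.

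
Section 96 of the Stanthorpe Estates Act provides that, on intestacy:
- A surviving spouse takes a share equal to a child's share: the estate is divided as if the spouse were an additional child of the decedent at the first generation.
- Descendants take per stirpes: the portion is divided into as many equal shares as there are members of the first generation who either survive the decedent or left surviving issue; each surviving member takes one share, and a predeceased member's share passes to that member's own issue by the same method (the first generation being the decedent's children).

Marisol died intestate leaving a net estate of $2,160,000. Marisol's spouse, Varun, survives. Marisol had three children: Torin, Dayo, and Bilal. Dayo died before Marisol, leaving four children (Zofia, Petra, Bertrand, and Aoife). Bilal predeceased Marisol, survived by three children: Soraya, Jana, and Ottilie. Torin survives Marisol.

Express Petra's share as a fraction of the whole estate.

The spouse counts as an additional share at the children's level, so there are 4 primary shares of $540,000. Varun takes one such share ($540,000).
The children's combined portion ($1,620,000) is divided into 3 shares of $540,000: Torin takes $540,000; Dayo's $540,000 share passes to Dayo's issue; Bilal's $540,000 share passes to Bilal's issue.
Dayo's share ($540,000) is divided into 4 shares of $135,000: Zofia, Petra, Bertrand, and Aoife each take $135,000.
Bilal's share ($540,000) is divided into 3 shares of $180,000: Soraya, Jana, and Ottilie each take $180,000.

Petra receives 1/16 of the estate.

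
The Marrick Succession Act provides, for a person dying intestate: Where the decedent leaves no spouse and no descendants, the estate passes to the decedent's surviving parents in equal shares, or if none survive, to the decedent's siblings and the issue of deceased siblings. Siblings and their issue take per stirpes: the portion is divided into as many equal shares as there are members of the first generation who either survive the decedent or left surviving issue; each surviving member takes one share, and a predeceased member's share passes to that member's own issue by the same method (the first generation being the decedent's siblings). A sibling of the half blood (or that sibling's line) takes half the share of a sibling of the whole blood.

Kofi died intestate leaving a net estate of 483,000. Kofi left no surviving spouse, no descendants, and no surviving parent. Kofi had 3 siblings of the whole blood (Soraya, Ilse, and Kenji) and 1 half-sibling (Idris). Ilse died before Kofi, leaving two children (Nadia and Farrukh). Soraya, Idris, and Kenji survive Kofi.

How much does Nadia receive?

The entire 483,000 passes to the siblings and their issue.
Counting each half-blood sibling's line as half a unit, there are 7/2 units in 483,000, so one unit is 138,000. Whole-blood lines (Soraya, Ilse, and Kenji) take 138,000 each; half-blood lines (Idris) take 69,000 each.
Ilse's share (138,000) is divided into 2 shares of 69,000: Nadia and Farrukh each take 69,000.

Nadia receives 69,000.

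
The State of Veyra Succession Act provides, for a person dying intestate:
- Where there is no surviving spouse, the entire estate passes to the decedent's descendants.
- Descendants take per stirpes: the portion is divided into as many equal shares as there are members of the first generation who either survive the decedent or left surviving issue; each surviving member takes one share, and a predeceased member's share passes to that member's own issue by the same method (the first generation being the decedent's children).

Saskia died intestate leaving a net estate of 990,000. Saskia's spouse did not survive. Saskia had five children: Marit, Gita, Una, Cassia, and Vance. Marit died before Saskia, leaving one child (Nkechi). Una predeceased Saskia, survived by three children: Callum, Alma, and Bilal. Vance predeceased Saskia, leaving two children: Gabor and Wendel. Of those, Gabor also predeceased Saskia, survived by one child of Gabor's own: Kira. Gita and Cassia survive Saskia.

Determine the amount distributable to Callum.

The entire 990,000 passes to the descendants.
That amount (990,000) is divided into 5 shares of 198,000: Gita and Cassia each take 198,000; Marit's 198,000 share passes to Marit's issue; Una's 198,000 share passes to Una's issue; Vance's 198,000 share passes to Vance's issue.
Marit's share (198,000) passes entirely to Nkechi.
Una's share (198,000) is divided into 3 shares of 66,000: Callum, Alma, and Bilal each take 66,000.
Vance's share (198,000) is divided into 2 shares of 99,000: Wendel takes 99,000; Gabor's 99,000 share passes to Gabor's issue.
Gabor's share (99,000) passes entirely to Kira.

Callum receives 66,000.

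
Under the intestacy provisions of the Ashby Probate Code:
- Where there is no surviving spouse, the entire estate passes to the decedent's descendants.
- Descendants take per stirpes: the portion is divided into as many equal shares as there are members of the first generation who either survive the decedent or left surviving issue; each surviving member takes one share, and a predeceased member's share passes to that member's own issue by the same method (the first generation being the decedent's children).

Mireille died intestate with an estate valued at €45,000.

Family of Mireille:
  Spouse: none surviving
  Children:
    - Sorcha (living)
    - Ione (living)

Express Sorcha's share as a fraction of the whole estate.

Sorcha receives 1/2 of the estate.

The entire €45,000 passes to the descendants.
That amount (€45,000) is divided into 2 shares of €22,500: Sorcha and Ione each take €22,500.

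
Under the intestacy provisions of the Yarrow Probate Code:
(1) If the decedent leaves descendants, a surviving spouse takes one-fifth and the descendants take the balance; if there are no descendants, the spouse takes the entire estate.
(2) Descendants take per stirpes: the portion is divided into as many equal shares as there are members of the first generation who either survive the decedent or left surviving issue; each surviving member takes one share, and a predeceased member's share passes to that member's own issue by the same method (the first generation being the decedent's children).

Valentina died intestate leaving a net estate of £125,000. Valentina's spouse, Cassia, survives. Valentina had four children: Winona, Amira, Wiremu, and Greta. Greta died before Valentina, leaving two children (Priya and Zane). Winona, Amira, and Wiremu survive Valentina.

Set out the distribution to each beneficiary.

Cassia: £25,000; Winona: £25,000; Amira: £25,000; Wiremu: £25,000; Priya: £12,500; Zane: £12,500

Cassia takes one-fifth of £125,000 = £25,000. The remaining £100,000 passes to the descendants.
The descendants' portion (£100,000) is divided into 4 shares of £25,000: Winona, Amira, and Wiremu each take £25,000; Greta's £25,000 share passes to Greta's issue.
Greta's share (£25,000) is divided into 2 shares of £12,500: Priya and Zane each take £12,500.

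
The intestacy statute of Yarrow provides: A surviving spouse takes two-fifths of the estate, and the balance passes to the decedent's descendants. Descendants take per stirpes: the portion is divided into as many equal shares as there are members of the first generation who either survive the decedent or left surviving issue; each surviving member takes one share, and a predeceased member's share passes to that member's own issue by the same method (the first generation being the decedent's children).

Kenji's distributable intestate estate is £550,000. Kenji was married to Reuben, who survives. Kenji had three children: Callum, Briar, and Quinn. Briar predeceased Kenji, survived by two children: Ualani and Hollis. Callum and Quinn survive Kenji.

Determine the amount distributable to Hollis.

Hollis receives £55,000.

Reuben takes two-fifths of £550,000 = £220,000. The remaining £330,000 passes to the descendants.
The descendants' portion (£330,000) is divided into 3 shares of £110,000: Callum and Quinn each take £110,000; Briar's £110,000 share passes to Briar's issue.
Briar's share (£110,000) is divided into 2 shares of £55,000: Ualani and Hollis each take £55,000.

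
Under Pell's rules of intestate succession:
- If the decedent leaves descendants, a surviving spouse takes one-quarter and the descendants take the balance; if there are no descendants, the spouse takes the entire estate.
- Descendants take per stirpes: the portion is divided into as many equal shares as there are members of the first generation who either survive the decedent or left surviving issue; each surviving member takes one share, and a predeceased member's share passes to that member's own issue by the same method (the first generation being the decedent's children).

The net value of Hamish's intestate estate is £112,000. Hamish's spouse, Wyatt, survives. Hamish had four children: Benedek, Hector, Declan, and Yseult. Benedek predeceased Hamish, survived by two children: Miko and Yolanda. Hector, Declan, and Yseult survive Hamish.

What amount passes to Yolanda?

Wyatt takes one-quarter of £112,000 = £28,000. The remaining £84,000 passes to the descendants.
The descendants' portion (£84,000) is divided into 4 shares of £21,000: Hector, Declan, and Yseult each take £21,000; Benedek's £21,000 share passes to Benedek's issue.
Benedek's share (£21,000) is divided into 2 shares of £10,500: Miko and Yolanda each take £10,500.

Yolanda receives £10,500.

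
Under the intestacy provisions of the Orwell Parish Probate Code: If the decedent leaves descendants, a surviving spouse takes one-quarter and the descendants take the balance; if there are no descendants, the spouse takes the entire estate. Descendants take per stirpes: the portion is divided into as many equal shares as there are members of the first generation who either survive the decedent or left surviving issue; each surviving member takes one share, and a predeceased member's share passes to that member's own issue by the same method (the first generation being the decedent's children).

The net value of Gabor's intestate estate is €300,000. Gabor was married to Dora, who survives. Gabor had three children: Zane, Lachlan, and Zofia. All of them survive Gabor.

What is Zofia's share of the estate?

Dora takes one-quarter of €300,000 = €75,000. The remaining €225,000 passes to the descendants.
The descendants' portion (€225,000) is divided into 3 shares of €75,000: Zane, Lachlan, and Zofia each take €75,000.

Zofia receives €75,000.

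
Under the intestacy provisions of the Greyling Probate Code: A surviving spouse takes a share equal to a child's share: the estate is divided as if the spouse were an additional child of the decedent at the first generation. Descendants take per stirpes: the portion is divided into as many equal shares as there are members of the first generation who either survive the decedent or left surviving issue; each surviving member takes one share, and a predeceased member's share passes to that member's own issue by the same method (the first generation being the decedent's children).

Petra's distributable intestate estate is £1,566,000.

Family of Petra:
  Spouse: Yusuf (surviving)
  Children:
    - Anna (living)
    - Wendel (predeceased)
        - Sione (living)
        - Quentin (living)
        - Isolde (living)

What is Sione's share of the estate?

The spouse counts as an additional share at the children's level, so there are 3 primary shares of £522,000. Yusuf takes one such share (£522,000).
The children's combined portion (£1,044,000) is divided into 2 shares of £522,000: Anna takes £522,000; Wendel's £522,000 share passes to Wendel's issue.
Wendel's share (£522,000) is divided into 3 shares of £174,000: Sione, Quentin, and Isolde each take £174,000.

Sione receives £174,000.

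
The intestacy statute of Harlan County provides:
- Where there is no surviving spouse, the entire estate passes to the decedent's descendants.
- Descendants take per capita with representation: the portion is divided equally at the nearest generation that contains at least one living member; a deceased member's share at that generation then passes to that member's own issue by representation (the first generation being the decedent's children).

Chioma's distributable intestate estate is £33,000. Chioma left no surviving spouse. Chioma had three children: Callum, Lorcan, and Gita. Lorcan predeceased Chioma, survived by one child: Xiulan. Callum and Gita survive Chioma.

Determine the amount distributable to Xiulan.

Xiulan receives £11,000.

The entire £33,000 passes to the descendants.
That amount (£33,000) is divided into 3 shares of £11,000: Callum and Gita each take £11,000; Lorcan's £11,000 share passes to Lorcan's issue.
Lorcan's share (£11,000) passes entirely to Xiulan.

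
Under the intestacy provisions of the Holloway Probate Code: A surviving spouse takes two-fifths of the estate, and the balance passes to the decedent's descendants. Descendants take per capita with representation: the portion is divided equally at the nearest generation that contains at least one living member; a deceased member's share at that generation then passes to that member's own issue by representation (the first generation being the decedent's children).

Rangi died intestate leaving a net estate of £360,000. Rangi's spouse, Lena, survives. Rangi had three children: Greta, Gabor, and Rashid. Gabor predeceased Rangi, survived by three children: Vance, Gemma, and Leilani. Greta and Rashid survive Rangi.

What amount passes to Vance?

Vance receives £24,000.

Lena takes two-fifths of £360,000 = £144,000. The remaining £216,000 passes to the descendants.
The descendants' portion (£216,000) is divided into 3 shares of £72,000: Greta and Rashid each take £72,000; Gabor's £72,000 share passes to Gabor's issue.
Gabor's share (£72,000) is divided into 3 shares of £24,000: Vance, Gemma, and Leilani each take £24,000.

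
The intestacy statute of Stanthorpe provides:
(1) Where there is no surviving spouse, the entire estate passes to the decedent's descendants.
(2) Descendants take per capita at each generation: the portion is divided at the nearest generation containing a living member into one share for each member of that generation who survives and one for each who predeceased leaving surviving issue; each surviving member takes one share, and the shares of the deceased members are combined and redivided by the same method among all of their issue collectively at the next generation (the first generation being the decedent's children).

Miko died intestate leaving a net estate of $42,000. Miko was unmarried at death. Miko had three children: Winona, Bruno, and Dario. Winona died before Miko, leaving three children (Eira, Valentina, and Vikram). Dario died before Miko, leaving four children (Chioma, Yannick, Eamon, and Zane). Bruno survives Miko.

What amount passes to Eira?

The entire $42,000 passes to the descendants.
That amount ($42,000) is divided at the children's generation into 3 shares of $14,000. Bruno takes $14,000. The 2 shares of the deceased (Winona and Dario) are combined into a pool of $28,000.
That pool ($28,000) is divided at the grandchildren's generation equally among Eira, Valentina, Vikram, Chioma, Yannick, Eamon, and Zane: $4,000 each.

Eira receives $4,000.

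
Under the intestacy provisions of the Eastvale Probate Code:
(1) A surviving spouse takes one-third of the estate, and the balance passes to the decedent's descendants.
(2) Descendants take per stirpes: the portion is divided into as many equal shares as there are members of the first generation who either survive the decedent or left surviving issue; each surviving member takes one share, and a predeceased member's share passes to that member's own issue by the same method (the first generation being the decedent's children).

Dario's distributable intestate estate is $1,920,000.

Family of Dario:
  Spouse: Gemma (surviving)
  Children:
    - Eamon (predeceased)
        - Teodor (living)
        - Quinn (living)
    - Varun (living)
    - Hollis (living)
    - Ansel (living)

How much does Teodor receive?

Teodor receives $160,000.

Gemma takes one-third of $1,920,000 = $640,000. The remaining $1,280,000 passes to the descendants.
The descendants' portion ($1,280,000) is divided into 4 shares of $320,000: Varun, Hollis, and Ansel each take $320,000; Eamon's $320,000 share passes to Eamon's issue.
Eamon's share ($320,000) is divided into 2 shares of $160,000: Teodor and Quinn each take $160,000.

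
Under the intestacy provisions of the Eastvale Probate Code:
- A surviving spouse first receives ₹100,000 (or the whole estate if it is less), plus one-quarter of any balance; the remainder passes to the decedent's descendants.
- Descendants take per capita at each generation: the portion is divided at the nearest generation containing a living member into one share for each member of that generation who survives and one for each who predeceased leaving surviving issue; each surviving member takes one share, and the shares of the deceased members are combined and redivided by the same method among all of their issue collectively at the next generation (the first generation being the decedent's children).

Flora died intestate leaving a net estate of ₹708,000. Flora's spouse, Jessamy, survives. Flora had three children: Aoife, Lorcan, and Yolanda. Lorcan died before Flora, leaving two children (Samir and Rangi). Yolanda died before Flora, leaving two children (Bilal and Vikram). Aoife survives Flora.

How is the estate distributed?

Jessamy: ₹252,000; Aoife: ₹152,000; Samir: ₹76,000; Rangi: ₹76,000; Bilal: ₹76,000; Vikram: ₹76,000

Jessamy first takes ₹100,000, leaving a balance of ₹608,000. Jessamy then takes one-quarter of the balance (₹152,000), for a total of ₹252,000. The remaining ₹456,000 passes to the descendants.
The descendants' portion (₹456,000) is divided at the children's generation into 3 shares of ₹152,000. Aoife takes ₹152,000. The 2 shares of the deceased (Lorcan and Yolanda) are combined into a pool of ₹304,000.
That pool (₹304,000) is divided at the grandchildren's generation equally among Samir, Rangi, Bilal, and Vikram: ₹76,000 each.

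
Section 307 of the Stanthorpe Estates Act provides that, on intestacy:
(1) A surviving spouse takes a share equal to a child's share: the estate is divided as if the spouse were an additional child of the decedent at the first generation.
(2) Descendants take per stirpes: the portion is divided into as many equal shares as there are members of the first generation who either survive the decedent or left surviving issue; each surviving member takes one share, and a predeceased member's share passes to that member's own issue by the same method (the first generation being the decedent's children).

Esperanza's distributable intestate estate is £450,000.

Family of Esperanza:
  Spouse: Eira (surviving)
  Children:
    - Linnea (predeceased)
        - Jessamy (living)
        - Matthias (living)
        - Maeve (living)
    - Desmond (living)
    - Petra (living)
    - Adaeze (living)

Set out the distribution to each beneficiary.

The spouse counts as an additional share at the children's level, so there are 5 primary shares of £90,000. Eira takes one such share (£90,000).
The children's combined portion (£360,000) is divided into 4 shares of £90,000: Desmond, Petra, and Adaeze each take £90,000; Linnea's £90,000 share passes to Linnea's issue.
Linnea's share (£90,000) is divided into 3 shares of £30,000: Jessamy, Matthias, and Maeve each take £30,000.

Eira: £90,000; Jessamy: £30,000; Matthias: £30,000; Maeve: £30,000; Desmond: £90,000; Petra: £90,000; Adaeze: £90,000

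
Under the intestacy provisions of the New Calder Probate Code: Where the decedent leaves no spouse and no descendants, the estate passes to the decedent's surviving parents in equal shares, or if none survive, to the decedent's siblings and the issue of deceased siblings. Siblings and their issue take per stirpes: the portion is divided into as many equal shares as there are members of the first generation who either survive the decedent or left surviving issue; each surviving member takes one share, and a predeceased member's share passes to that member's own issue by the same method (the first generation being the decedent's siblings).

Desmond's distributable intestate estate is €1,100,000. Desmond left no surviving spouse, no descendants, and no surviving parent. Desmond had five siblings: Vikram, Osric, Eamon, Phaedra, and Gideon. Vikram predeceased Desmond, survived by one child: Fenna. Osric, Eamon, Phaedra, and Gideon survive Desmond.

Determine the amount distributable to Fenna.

Fenna receives €220,000.

The entire €1,100,000 passes to the siblings and their issue.
That amount (€1,100,000) is divided into 5 shares of €220,000: Osric, Eamon, Phaedra, and Gideon each take €220,000; Vikram's €220,000 share passes to Vikram's issue.
Vikram's share (€220,000) passes entirely to Fenna.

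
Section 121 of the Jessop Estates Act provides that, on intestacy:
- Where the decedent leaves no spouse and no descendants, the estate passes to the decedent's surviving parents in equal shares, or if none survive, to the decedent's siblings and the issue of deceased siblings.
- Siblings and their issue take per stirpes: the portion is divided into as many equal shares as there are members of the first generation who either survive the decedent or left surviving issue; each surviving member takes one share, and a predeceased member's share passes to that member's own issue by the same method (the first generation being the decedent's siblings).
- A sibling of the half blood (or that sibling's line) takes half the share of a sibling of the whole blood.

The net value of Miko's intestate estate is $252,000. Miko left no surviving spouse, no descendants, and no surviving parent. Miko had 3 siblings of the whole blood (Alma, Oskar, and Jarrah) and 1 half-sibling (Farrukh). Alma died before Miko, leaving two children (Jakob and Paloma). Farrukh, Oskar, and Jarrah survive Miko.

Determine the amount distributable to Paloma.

The entire $252,000 passes to the siblings and their issue.
Counting each half-blood sibling's line as half a unit, there are 7/2 units in $252,000, so one unit is $72,000. Whole-blood lines (Alma, Oskar, and Jarrah) take $72,000 each; half-blood lines (Farrukh) take $36,000 each.
Alma's share ($72,000) is divided into 2 shares of $36,000: Jakob and Paloma each take $36,000.

Paloma receives $36,000.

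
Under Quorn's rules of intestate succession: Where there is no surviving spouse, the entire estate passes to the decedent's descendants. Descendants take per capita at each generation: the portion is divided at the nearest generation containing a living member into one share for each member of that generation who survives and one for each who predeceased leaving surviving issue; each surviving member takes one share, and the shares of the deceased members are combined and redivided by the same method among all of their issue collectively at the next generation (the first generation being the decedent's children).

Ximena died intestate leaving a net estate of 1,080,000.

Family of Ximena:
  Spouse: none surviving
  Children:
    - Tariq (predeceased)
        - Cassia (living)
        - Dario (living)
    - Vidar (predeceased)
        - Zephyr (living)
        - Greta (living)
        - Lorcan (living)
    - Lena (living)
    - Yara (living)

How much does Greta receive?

Greta receives 108,000.

The entire 1,080,000 passes to the descendants.
That amount (1,080,000) is divided at the children's generation into 4 shares of 270,000. Lena and Yara each take 270,000. The 2 shares of the deceased (Tariq and Vidar) are combined into a pool of 540,000.
That pool (540,000) is divided at the grandchildren's generation equally among Cassia, Dario, Zephyr, Greta, and Lorcan: 108,000 each.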